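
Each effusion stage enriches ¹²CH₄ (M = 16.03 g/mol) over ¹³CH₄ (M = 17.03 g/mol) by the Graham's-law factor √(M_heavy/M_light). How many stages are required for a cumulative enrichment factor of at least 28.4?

111

Single-stage factor α = √(17.03/16.03), so ln α = ½ ln(1.06238) = 0.03026.
Need α^N ≥ 28.4 ⇒ N ≥ ln(28.4) / ln α = 3.346 / 0.03026 = 110.60.
So at least 111 stages are needed.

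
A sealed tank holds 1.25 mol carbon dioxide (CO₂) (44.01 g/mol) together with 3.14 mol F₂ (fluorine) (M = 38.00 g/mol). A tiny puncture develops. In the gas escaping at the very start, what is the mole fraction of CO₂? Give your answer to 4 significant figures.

0.2700

The effusion rate of species i is ∝ p_i/√M_i ∝ n_i/√M_i.
So x_CO₂ in the escaping gas = (n_CO₂/√M_CO₂) / Σ(n_i/√M_i)
= (1.25/√44.01) / (1.25/√44.01 + 3.14/√38.00) = 0.1884/(0.1884 + 0.5094) = 0.2700.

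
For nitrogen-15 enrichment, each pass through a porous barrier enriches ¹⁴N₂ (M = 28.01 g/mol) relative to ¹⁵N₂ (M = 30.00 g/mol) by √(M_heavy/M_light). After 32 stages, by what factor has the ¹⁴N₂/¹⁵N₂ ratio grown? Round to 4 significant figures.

Overall factor = α^32 with α = √(30.00/28.01), i.e. (30.00/28.01)^(32/2).
= 1.07105^16 = 2.999.

2.999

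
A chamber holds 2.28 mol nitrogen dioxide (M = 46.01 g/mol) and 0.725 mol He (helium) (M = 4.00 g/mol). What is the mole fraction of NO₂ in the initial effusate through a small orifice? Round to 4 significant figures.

0.4811

Each component's effusion rate ∝ (its partial pressure)·(1/√M) ∝ n_i/√M_i.
x_NO₂(eff) = (n_NO₂/√M_NO₂) / (n_NO₂/√M_NO₂ + n_He/√M_He)
= (2.28/√46.01) / (2.28/√46.01 + 0.725/√4.00) = 0.3361/(0.3361 + 0.3625) = 0.4811.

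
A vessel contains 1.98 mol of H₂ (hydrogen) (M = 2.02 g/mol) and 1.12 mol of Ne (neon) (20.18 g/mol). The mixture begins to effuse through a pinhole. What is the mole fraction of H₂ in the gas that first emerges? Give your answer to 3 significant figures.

0.848

Rate_i ∝ x_i/√M_i (Graham's law weighted by mole fraction), so the effusate composition follows n_i/√M_i.
x_H₂(eff) = (n_H₂/√M_H₂) / (n_H₂/√M_H₂ + n_Ne/√M_Ne)
= (1.98/√2.02) / (1.98/√2.02 + 1.12/√20.18) = 1.393/(1.393 + 0.2493) = 0.848.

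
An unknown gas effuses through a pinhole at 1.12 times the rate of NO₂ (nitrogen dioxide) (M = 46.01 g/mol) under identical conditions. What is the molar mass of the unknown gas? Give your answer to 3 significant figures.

36.7 g/mol

Graham's law gives rate_X/rate_NO₂ = √(M_NO₂/M_X).
1.12 = √(46.01/M_X)
M_X = 46.01 / 1.12² = 46.01 / 1.254 = 36.7 g/mol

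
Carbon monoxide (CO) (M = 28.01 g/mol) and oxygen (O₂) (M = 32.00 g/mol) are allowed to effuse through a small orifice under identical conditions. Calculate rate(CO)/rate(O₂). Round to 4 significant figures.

1.069

Since effusion rate ∝ 1/√M, rate_CO/rate_O₂ = √(M_O₂/M_CO) = √(32.00/28.01) = √1.142 = 1.069.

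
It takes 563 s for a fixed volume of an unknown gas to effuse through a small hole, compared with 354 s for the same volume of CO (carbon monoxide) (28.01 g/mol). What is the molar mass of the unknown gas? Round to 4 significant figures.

Since effusion rate ∝ 1/√M, t_X/t_CO = √(M_X/M_CO).
563/354 = 1.590 = √(M_X/28.01)
M_X = 28.01 × 1.590² = 28.01 × 2.529 = 70.85 g/mol

70.85 g/mol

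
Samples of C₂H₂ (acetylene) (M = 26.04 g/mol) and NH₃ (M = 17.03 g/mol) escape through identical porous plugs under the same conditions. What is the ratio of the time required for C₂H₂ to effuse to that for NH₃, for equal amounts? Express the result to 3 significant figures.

From Graham's law, t_C₂H₂/t_NH₃ = √(M_C₂H₂/M_NH₃) = √(26.04/17.03) = √1.529 = 1.24.

1.24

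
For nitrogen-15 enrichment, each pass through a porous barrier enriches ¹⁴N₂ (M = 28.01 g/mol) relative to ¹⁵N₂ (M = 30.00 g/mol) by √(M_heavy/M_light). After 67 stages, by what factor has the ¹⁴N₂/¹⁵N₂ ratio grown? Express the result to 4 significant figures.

Overall factor = α^67 with α = √(30.00/28.01), i.e. (30.00/28.01)^(67/2).
= 1.07105^(67/2) = 9.967.

9.967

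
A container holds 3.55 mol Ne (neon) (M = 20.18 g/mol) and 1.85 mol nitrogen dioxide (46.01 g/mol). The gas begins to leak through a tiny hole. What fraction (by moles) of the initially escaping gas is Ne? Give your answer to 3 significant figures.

0.743

Effusion rate of each component ∝ n_i/√M_i (partial pressure × 1/√M).
So x_Ne in the escaping gas = (n_Ne/√M_Ne) / Σ(n_i/√M_i)
= (3.55/√20.18) / (3.55/√20.18 + 1.85/√46.01) = 0.7903/(0.7903 + 0.2727) = 0.743.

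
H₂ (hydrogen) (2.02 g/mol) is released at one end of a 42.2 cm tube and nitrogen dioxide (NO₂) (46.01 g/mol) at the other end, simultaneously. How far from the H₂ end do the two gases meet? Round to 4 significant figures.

34.89 cm

Graham's law gives d_H₂/d_NO₂ = rate_H₂/rate_NO₂ = √(M_NO₂/M_H₂) = √(46.01/2.02) = 4.773.
With d_H₂ + d_NO₂ = 42.2 cm, d_NO₂ = 42.2/(1 + 4.773) = 7.310 cm.
d_H₂ = 42.2 − 7.310 = 34.89 cm.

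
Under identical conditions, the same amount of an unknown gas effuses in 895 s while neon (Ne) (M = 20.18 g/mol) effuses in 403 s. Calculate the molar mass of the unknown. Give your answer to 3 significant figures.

99.5 g/mol

Using Graham's law: t_X/t_Ne = √(M_X/M_Ne).
895/403 = 2.221 = √(M_X/20.18)
M_X = 20.18 × 2.221² = 20.18 × 4.932 = 99.5 g/mol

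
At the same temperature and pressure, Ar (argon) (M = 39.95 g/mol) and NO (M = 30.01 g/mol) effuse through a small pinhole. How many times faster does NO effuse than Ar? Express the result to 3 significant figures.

Using Graham's law: rate_NO/rate_Ar = √(M_Ar/M_NO) = √(39.95/30.01) = √1.331 = 1.15.

1.15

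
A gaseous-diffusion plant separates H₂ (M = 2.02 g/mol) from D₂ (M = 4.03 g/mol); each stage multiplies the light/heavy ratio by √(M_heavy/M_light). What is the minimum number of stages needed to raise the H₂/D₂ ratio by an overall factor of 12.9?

8

Per stage α = (4.03/2.02)^(1/2) = 1.99505^0.5, giving ln α = 0.3453.
Need α^N ≥ 12.9 ⇒ N ≥ ln(12.9) / ln α = 2.557 / 0.3453 = 7.41.
Minimum whole number of stages: N = 8.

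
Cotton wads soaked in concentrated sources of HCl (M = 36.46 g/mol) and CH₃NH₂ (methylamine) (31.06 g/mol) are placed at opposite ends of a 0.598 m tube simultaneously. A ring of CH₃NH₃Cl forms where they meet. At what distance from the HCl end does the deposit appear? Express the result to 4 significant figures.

In equal time, each gas travels a distance ∝ its rate ∝ 1/√M, so d_HCl/d_CH₃NH₂ = √(M_CH₃NH₂/M_HCl) = √(31.06/36.46) = 0.9230.
With d_HCl + d_CH₃NH₂ = 0.598 m, d_CH₃NH₂ = 0.598/(1 + 0.9230) = 0.3110 m.
d_HCl = 0.598 − 0.3110 = 0.2870 m.

0.2870 m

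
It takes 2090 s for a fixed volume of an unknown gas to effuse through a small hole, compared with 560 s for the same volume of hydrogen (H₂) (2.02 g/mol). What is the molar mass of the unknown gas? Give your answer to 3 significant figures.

By Graham's law, t_X/t_H₂ = √(M_X/M_H₂).
2090/560 = 3.732 = √(M_X/2.02)
M_X = 2.02 × 3.732² = 2.02 × 13.93 = 28.1 g/mol

28.1 g/mol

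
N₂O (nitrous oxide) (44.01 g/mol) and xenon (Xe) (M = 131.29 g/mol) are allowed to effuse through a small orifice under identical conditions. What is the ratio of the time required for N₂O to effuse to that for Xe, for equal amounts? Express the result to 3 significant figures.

From Graham's law, t_N₂O/t_Xe = √(M_N₂O/M_Xe) = √(44.01/131.29) = √0.3352 = 0.579.

0.579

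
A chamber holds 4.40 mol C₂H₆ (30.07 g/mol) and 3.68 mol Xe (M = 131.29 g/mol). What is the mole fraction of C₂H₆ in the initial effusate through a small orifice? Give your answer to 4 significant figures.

0.7142

The effusion rate of species i is ∝ p_i/√M_i ∝ n_i/√M_i.
Mole fraction of C₂H₆ in the effusate = (n_C₂H₆/√M_C₂H₆) / (n_C₂H₆/√M_C₂H₆ + n_Xe/√M_Xe)
= (4.40/√30.07) / (4.40/√30.07 + 3.68/√131.29) = 0.8024/(0.8024 + 0.3212) = 0.7142.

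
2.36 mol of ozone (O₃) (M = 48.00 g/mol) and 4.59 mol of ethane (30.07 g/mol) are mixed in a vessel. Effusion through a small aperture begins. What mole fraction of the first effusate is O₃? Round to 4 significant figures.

The effusion rate of species i is ∝ p_i/√M_i ∝ n_i/√M_i.
So x_O₃ in the escaping gas = (n_O₃/√M_O₃) / Σ(n_i/√M_i)
= (2.36/√48.00) / (2.36/√48.00 + 4.59/√30.07) = 0.3406/(0.3406 + 0.8370) = 0.2892.

0.2892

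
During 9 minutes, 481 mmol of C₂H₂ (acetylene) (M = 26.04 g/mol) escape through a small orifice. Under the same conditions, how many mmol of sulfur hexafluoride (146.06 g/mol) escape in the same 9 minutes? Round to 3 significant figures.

203 mmol

Since effusion rate ∝ 1/√M, rate_SF₆/rate_C₂H₂ = √(M_C₂H₂/M_SF₆) = √(26.04/146.06) = √0.1783 = 0.4222.
So the amount for SF₆ is 481 × 0.4222 = 203 mmol.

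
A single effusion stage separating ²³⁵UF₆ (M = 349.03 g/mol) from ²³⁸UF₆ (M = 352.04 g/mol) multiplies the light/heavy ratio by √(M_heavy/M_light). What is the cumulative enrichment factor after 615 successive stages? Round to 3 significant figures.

Each stage multiplies the ratio by α = √(352.04/349.03), so after 615 stages the overall factor is α^615 = (352.04/349.03)^(615/2).
= 1.00862^(615/2) = 14.0.

14.0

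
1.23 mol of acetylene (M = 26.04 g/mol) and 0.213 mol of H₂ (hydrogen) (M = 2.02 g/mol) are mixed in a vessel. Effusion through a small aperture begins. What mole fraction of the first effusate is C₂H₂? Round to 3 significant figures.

Effusion rate of each component ∝ n_i/√M_i (partial pressure × 1/√M).
x_C₂H₂(eff) = (n_C₂H₂/√M_C₂H₂) / (n_C₂H₂/√M_C₂H₂ + n_H₂/√M_H₂)
= (1.23/√26.04) / (1.23/√26.04 + 0.213/√2.02) = 0.2410/(0.2410 + 0.1499) = 0.617.

0.617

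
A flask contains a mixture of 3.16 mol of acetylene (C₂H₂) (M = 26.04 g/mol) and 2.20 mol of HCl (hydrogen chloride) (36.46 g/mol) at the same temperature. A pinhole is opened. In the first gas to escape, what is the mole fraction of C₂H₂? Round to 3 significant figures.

Each component's effusion rate ∝ (its partial pressure)·(1/√M) ∝ n_i/√M_i.
Mole fraction of C₂H₂ in the effusate = (n_C₂H₂/√M_C₂H₂) / (n_C₂H₂/√M_C₂H₂ + n_HCl/√M_HCl)
= (3.16/√26.04) / (3.16/√26.04 + 2.20/√36.46) = 0.6193/(0.6193 + 0.3643) = 0.630.

0.630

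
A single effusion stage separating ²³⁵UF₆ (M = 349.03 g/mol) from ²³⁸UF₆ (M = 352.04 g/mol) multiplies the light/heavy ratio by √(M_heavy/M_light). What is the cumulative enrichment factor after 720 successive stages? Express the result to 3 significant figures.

22.0

Each stage multiplies the ratio by α = √(352.04/349.03), so after 720 stages the overall factor is α^720 = (352.04/349.03)^(720/2).
= 1.00862^360 = 22.0.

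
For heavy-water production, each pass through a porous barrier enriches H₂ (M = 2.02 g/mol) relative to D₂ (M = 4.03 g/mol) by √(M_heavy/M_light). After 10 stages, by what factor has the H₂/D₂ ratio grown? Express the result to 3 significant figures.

31.6

Each stage multiplies the ratio by α = √(4.03/2.02), so after 10 stages the overall factor is α^10 = (4.03/2.02)^(10/2).
= 1.99505^5 = 31.6.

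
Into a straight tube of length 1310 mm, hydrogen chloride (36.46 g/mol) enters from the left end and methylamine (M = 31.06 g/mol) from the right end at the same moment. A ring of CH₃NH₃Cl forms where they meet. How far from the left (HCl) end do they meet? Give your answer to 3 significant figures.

629 mm

The fronts meet when d_HCl + d_CH₃NH₂ = L with d_HCl/d_CH₃NH₂ = √(M_CH₃NH₂/M_HCl) (Graham's law). Here √(M_CH₃NH₂/M_HCl) = √(31.06/36.46) = 0.9230.
With d_HCl + d_CH₃NH₂ = 1310 mm, d_CH₃NH₂ = 1310/(1 + 0.9230) = 681.2 mm.
d_HCl = 1310 − 681.2 = 629 mm.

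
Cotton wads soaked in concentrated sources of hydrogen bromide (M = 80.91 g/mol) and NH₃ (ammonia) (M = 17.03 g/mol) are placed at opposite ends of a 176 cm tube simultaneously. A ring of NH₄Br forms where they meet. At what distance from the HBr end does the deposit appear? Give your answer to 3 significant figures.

55.4 cm

Distances travelled in equal time are proportional to diffusion rates, so d_HBr/d_NH₃ = √(M_NH₃/M_HBr) = √(17.03/80.91) = 0.4588.
With d_HBr + d_NH₃ = 176 cm, d_NH₃ = 176/(1 + 0.4588) = 120.6 cm.
d_HBr = 176 − 120.6 = 55.4 cm.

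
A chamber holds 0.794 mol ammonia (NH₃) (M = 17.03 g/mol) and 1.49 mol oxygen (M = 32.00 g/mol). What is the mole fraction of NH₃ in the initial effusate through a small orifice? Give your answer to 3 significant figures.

Effusion rate of each component ∝ n_i/√M_i (partial pressure × 1/√M).
So x_NH₃ in the escaping gas = (n_NH₃/√M_NH₃) / Σ(n_i/√M_i)
= (0.794/√17.03) / (0.794/√17.03 + 1.49/√32.00) = 0.1924/(0.1924 + 0.2634) = 0.422.

0.422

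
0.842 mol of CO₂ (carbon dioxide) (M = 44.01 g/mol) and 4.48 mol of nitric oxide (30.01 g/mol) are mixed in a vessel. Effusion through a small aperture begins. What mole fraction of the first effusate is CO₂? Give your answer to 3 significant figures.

The effusion rate of species i is ∝ p_i/√M_i ∝ n_i/√M_i.
x_CO₂(eff) = (n_CO₂/√M_CO₂) / (n_CO₂/√M_CO₂ + n_NO/√M_NO)
= (0.842/√44.01) / (0.842/√44.01 + 4.48/√30.01) = 0.1269/(0.1269 + 0.8178) = 0.134.

0.134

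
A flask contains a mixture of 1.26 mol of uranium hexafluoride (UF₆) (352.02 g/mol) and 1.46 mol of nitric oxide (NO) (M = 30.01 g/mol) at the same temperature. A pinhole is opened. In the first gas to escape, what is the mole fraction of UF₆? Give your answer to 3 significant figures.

0.201

Rate_i ∝ x_i/√M_i (Graham's law weighted by mole fraction), so the effusate composition follows n_i/√M_i.
x_UF₆(eff) = (n_UF₆/√M_UF₆) / (n_UF₆/√M_UF₆ + n_NO/√M_NO)
= (1.26/√352.02) / (1.26/√352.02 + 1.46/√30.01) = 0.06716/(0.06716 + 0.2665) = 0.201.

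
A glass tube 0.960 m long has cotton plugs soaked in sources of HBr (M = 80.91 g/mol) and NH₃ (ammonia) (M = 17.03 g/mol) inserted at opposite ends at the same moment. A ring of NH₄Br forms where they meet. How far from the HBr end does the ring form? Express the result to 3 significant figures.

The fronts meet when d_HBr + d_NH₃ = L with d_HBr/d_NH₃ = √(M_NH₃/M_HBr) (Graham's law). Here √(M_NH₃/M_HBr) = √(17.03/80.91) = 0.4588.
With d_HBr + d_NH₃ = 0.960 m, d_NH₃ = 0.960/(1 + 0.4588) = 0.6581 m.
d_HBr = 0.960 − 0.6581 = 0.302 m.

0.302 m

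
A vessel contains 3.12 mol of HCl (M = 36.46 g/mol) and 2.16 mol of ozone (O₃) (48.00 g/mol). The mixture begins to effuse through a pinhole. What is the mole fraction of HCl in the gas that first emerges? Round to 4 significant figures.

The effusion rate of species i is ∝ p_i/√M_i ∝ n_i/√M_i.
So x_HCl in the escaping gas = (n_HCl/√M_HCl) / Σ(n_i/√M_i)
= (3.12/√36.46) / (3.12/√36.46 + 2.16/√48.00) = 0.5167/(0.5167 + 0.3118) = 0.6237.

0.6237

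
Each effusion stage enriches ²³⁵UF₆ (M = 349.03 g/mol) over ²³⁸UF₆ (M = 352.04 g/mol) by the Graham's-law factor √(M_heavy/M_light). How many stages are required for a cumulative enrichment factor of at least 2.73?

Single-stage factor α = √(352.04/349.03), so ln α = ½ ln(1.00862) = 0.004293.
Need α^N ≥ 2.73 ⇒ N ≥ ln(2.73) / ln α = 1.004 / 0.004293 = 233.91.
Minimum whole number of stages: N = 234.

234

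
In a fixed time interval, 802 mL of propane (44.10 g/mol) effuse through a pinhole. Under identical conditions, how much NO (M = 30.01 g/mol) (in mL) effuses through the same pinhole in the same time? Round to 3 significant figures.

972 mL

From Graham's law, rate_NO/rate_C₃H₈ = √(M_C₃H₈/M_NO) = √(44.10/30.01) = √1.470 = 1.212.
So the volume for NO is 802 × 1.212 = 972 mL.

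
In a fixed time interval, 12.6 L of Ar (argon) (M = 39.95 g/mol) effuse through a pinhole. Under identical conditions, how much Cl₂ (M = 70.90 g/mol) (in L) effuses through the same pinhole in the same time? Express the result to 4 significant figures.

9.458 L

By Graham's law, rate_Cl₂/rate_Ar = √(M_Ar/M_Cl₂) = √(39.95/70.90) = √0.5635 = 0.7506.
So the volume for Cl₂ is 12.6 × 0.7506 = 9.458 L.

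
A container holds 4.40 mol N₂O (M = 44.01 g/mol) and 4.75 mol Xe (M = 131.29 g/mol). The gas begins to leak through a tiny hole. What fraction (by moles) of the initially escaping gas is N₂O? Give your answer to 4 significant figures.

Each component's effusion rate ∝ (its partial pressure)·(1/√M) ∝ n_i/√M_i.
x_N₂O(eff) = (n_N₂O/√M_N₂O) / (n_N₂O/√M_N₂O + n_Xe/√M_Xe)
= (4.40/√44.01) / (4.40/√44.01 + 4.75/√131.29) = 0.6632/(0.6632 + 0.4146) = 0.6154.

0.6154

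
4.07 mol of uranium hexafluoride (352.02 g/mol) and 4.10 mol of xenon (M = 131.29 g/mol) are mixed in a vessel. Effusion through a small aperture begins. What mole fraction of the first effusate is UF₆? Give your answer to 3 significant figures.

The effusion rate of species i is ∝ p_i/√M_i ∝ n_i/√M_i.
x_UF₆(eff) = (n_UF₆/√M_UF₆) / (n_UF₆/√M_UF₆ + n_Xe/√M_Xe)
= (4.07/√352.02) / (4.07/√352.02 + 4.10/√131.29) = 0.2169/(0.2169 + 0.3578) = 0.377.

0.377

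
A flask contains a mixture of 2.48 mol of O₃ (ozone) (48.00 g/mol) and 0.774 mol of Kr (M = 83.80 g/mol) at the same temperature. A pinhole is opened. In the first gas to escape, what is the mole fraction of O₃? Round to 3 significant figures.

0.809

Effusion rate of each component ∝ n_i/√M_i (partial pressure × 1/√M).
x_O₃(eff) = (n_O₃/√M_O₃) / (n_O₃/√M_O₃ + n_Kr/√M_Kr)
= (2.48/√48.00) / (2.48/√48.00 + 0.774/√83.80) = 0.3580/(0.3580 + 0.08455) = 0.809.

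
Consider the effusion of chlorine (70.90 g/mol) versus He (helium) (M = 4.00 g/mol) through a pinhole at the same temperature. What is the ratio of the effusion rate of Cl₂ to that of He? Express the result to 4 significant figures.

0.2375

From Graham's law, rate_Cl₂/rate_He = √(M_He/M_Cl₂) = √(4.00/70.90) = √0.05642 = 0.2375.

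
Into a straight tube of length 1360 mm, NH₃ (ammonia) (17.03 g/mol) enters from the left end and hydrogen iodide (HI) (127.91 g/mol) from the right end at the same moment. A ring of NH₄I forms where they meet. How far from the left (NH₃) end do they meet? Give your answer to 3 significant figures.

Distances travelled in equal time are proportional to diffusion rates, so d_NH₃/d_HI = √(M_HI/M_NH₃) = √(127.91/17.03) = 2.741.
With d_NH₃ + d_HI = 1360 mm, d_HI = 1360/(1 + 2.741) = 363.6 mm.
d_NH₃ = 1360 − 363.6 = 996 mm.

996 mm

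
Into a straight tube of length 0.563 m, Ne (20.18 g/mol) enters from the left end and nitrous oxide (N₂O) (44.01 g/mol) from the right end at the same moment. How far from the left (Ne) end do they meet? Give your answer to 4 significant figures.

0.3357 m

The fronts meet when d_Ne + d_N₂O = L with d_Ne/d_N₂O = √(M_N₂O/M_Ne) (Graham's law). Here √(M_N₂O/M_Ne) = √(44.01/20.18) = 1.477.
With d_Ne + d_N₂O = 0.563 m, d_N₂O = 0.563/(1 + 1.477) = 0.2273 m.
d_Ne = 0.563 − 0.2273 = 0.3357 m.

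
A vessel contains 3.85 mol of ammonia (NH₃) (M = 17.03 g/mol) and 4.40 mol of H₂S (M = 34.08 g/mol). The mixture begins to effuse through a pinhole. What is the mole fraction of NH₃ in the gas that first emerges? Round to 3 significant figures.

Rate_i ∝ x_i/√M_i (Graham's law weighted by mole fraction), so the effusate composition follows n_i/√M_i.
x_NH₃(eff) = (n_NH₃/√M_NH₃) / (n_NH₃/√M_NH₃ + n_H₂S/√M_H₂S)
= (3.85/√17.03) / (3.85/√17.03 + 4.40/√34.08) = 0.9329/(0.9329 + 0.7537) = 0.553.

0.553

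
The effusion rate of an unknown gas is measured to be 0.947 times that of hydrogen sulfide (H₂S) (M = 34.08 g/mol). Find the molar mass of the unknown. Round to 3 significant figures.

38.0 g/mol

Graham's law gives rate_X/rate_H₂S = √(M_H₂S/M_X).
0.947 = √(34.08/M_X)
M_X = 34.08 / 0.947² = 34.08 / 0.8968 = 38.0 g/mol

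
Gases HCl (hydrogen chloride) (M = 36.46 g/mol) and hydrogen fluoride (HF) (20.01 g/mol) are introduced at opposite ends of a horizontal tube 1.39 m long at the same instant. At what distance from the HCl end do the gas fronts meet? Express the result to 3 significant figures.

0.592 m

Graham's law gives d_HCl/d_HF = rate_HCl/rate_HF = √(M_HF/M_HCl) = √(20.01/36.46) = 0.7408.
With d_HCl + d_HF = 1.39 m, d_HF = 1.39/(1 + 0.7408) = 0.7985 m.
d_HCl = 1.39 − 0.7985 = 0.592 m.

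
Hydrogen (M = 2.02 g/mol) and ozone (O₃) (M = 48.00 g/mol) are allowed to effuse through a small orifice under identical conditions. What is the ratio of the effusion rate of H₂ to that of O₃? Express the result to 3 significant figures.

Graham's law gives rate_H₂/rate_O₃ = √(M_O₃/M_H₂) = √(48.00/2.02) = √23.76 = 4.87.

4.87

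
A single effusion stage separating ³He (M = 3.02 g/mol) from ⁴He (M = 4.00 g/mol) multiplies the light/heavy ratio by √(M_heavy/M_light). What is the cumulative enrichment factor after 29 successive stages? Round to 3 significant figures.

Each stage multiplies the ratio by α = √(4.00/3.02), so after 29 stages the overall factor is α^29 = (4.00/3.02)^(29/2).
= 1.32450^(29/2) = 58.9.

58.9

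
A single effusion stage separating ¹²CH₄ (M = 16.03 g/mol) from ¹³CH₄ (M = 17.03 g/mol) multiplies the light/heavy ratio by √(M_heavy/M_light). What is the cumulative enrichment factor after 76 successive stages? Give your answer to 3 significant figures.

Overall factor = α^76 with α = √(17.03/16.03), i.e. (17.03/16.03)^(76/2).
= 1.06238^38 = 9.97.

9.97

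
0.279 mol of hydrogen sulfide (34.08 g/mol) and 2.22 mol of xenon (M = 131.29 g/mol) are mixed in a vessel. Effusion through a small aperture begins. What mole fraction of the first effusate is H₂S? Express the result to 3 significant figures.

Rate_i ∝ x_i/√M_i (Graham's law weighted by mole fraction), so the effusate composition follows n_i/√M_i.
x_H₂S(eff) = (n_H₂S/√M_H₂S) / (n_H₂S/√M_H₂S + n_Xe/√M_Xe)
= (0.279/√34.08) / (0.279/√34.08 + 2.22/√131.29) = 0.04779/(0.04779 + 0.1937) = 0.198.

0.198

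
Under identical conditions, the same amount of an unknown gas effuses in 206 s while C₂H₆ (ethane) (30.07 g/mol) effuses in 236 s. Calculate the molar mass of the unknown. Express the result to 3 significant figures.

Using Graham's law: t_X/t_C₂H₆ = √(M_X/M_C₂H₆).
206/236 = 0.8729 = √(M_X/30.07)
M_X = 30.07 × 0.8729² = 30.07 × 0.7619 = 22.9 g/mol

22.9 g/mol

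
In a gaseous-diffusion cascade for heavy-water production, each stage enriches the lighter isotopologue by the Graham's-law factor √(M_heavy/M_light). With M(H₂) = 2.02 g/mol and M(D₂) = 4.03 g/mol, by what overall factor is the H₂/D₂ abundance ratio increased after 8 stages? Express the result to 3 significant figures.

After 8 stages the ratio has grown by (√(4.03/2.02))^8 = (4.03/2.02)^(8/2).
= 1.99505^4 = 15.8.

15.8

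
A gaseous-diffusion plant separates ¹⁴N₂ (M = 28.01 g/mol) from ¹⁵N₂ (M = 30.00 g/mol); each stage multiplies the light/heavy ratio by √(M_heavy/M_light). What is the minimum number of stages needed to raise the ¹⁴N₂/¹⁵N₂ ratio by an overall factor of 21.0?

With α = √(30.00/28.01) per stage, ln α = ½ ln(1.07105) = 0.03432.
Need α^N ≥ 21.0 ⇒ N ≥ ln(21.0) / ln α = 3.045 / 0.03432 = 88.72.
So at least 89 stages are needed.

89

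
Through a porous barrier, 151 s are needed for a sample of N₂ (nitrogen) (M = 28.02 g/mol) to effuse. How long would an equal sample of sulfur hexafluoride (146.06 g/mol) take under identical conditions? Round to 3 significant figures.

Since effusion rate ∝ 1/√M, t_SF₆/t_N₂ = √(M_SF₆/M_N₂) = √(146.06/28.02) = √5.213 = 2.283.
So the time for SF₆ is 151 × 2.283 = 345 s.

345 s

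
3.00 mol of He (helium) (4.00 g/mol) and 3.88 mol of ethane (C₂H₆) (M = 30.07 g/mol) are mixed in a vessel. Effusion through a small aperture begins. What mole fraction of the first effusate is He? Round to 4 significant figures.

Rate_i ∝ x_i/√M_i (Graham's law weighted by mole fraction), so the effusate composition follows n_i/√M_i.
So x_He in the escaping gas = (n_He/√M_He) / Σ(n_i/√M_i)
= (3.00/√4.00) / (3.00/√4.00 + 3.88/√30.07) = 1.500/(1.500 + 0.7076) = 0.6795.

0.6795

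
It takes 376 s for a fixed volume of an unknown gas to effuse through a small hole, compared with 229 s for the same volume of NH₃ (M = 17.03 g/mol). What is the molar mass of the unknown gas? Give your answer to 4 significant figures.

Since effusion rate ∝ 1/√M, t_X/t_NH₃ = √(M_X/M_NH₃).
376/229 = 1.642 = √(M_X/17.03)
M_X = 17.03 × 1.642² = 17.03 × 2.696 = 45.91 g/mol

45.91 g/mol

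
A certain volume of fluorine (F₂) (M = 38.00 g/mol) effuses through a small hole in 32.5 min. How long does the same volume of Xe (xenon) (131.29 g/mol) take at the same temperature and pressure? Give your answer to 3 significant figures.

60.4 min

Since effusion rate ∝ 1/√M, t_Xe/t_F₂ = √(M_Xe/M_F₂) = √(131.29/38.00) = √3.455 = 1.859.
So the time for Xe is 32.5 × 1.859 = 60.4 min.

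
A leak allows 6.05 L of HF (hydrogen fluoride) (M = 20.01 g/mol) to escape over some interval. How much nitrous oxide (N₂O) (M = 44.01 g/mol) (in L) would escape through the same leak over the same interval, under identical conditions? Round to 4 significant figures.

4.079 L

By Graham's law, rate_N₂O/rate_HF = √(M_HF/M_N₂O) = √(20.01/44.01) = √0.4547 = 0.6743.
So the volume for N₂O is 6.05 × 0.6743 = 4.079 L.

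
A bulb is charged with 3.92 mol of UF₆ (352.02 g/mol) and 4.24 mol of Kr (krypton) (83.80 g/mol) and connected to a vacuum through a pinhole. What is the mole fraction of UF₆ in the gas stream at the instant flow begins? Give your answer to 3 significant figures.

0.311

Effusion rate of each component ∝ n_i/√M_i (partial pressure × 1/√M).
Mole fraction of UF₆ in the effusate = (n_UF₆/√M_UF₆) / (n_UF₆/√M_UF₆ + n_Kr/√M_Kr)
= (3.92/√352.02) / (3.92/√352.02 + 4.24/√83.80) = 0.2089/(0.2089 + 0.4632) = 0.311.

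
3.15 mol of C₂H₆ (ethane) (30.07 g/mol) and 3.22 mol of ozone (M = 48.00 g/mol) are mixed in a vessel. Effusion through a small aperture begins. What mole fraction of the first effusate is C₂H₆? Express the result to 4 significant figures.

Rate_i ∝ x_i/√M_i (Graham's law weighted by mole fraction), so the effusate composition follows n_i/√M_i.
So x_C₂H₆ in the escaping gas = (n_C₂H₆/√M_C₂H₆) / Σ(n_i/√M_i)
= (3.15/√30.07) / (3.15/√30.07 + 3.22/√48.00) = 0.5744/(0.5744 + 0.4648) = 0.5528.

0.5528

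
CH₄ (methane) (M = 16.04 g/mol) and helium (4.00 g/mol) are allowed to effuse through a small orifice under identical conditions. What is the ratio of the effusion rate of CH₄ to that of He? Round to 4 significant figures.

0.4994

By Graham's law, rate_CH₄/rate_He = √(M_He/M_CH₄) = √(4.00/16.04) = √0.2494 = 0.4994.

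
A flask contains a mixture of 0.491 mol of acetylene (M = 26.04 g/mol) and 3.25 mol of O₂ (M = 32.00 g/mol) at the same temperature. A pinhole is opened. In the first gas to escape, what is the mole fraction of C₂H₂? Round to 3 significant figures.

The effusion rate of species i is ∝ p_i/√M_i ∝ n_i/√M_i.
So x_C₂H₂ in the escaping gas = (n_C₂H₂/√M_C₂H₂) / Σ(n_i/√M_i)
= (0.491/√26.04) / (0.491/√26.04 + 3.25/√32.00) = 0.09622/(0.09622 + 0.5745) = 0.143.

0.143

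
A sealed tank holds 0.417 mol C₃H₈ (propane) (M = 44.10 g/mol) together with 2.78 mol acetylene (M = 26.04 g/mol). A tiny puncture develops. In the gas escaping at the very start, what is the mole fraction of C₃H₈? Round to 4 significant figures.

Rate_i ∝ x_i/√M_i (Graham's law weighted by mole fraction), so the effusate composition follows n_i/√M_i.
x_C₃H₈(eff) = (n_C₃H₈/√M_C₃H₈) / (n_C₃H₈/√M_C₃H₈ + n_C₂H₂/√M_C₂H₂)
= (0.417/√44.10) / (0.417/√44.10 + 2.78/√26.04) = 0.06279/(0.06279 + 0.5448) = 0.1034.

0.1034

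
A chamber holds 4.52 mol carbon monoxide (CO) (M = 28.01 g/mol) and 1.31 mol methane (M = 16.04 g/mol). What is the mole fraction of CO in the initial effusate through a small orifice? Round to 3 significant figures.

0.723

Rate_i ∝ x_i/√M_i (Graham's law weighted by mole fraction), so the effusate composition follows n_i/√M_i.
x_CO(eff) = (n_CO/√M_CO) / (n_CO/√M_CO + n_CH₄/√M_CH₄)
= (4.52/√28.01) / (4.52/√28.01 + 1.31/√16.04) = 0.8540/(0.8540 + 0.3271) = 0.723.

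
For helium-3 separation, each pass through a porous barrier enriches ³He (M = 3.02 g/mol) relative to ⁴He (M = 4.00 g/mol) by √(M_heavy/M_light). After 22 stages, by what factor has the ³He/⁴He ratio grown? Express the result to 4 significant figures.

22.01

Each stage multiplies the ratio by α = √(4.00/3.02), so after 22 stages the overall factor is α^22 = (4.00/3.02)^(22/2).
= 1.32450^11 = 22.01.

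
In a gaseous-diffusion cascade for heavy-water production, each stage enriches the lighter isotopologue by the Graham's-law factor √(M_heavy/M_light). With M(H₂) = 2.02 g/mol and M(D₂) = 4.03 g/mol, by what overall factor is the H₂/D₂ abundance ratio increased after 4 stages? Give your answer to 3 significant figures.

After 4 stages the ratio has grown by (√(4.03/2.02))^4 = (4.03/2.02)^(4/2).
= 1.99505^2 = 3.98.

3.98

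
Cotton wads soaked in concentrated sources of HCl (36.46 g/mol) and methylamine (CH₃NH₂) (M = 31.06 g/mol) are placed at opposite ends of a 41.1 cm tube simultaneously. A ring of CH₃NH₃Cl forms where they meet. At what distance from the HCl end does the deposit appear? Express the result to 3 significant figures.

The fronts meet when d_HCl + d_CH₃NH₂ = L with d_HCl/d_CH₃NH₂ = √(M_CH₃NH₂/M_HCl) (Graham's law). Here √(M_CH₃NH₂/M_HCl) = √(31.06/36.46) = 0.9230.
With d_HCl + d_CH₃NH₂ = 41.1 cm, d_CH₃NH₂ = 41.1/(1 + 0.9230) = 21.37 cm.
d_HCl = 41.1 − 21.37 = 19.7 cm.

19.7 cm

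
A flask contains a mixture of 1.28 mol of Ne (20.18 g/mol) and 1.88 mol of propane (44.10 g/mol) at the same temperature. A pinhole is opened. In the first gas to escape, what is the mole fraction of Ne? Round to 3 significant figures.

0.502

Each component's effusion rate ∝ (its partial pressure)·(1/√M) ∝ n_i/√M_i.
So x_Ne in the escaping gas = (n_Ne/√M_Ne) / Σ(n_i/√M_i)
= (1.28/√20.18) / (1.28/√20.18 + 1.88/√44.10) = 0.2849/(0.2849 + 0.2831) = 0.502.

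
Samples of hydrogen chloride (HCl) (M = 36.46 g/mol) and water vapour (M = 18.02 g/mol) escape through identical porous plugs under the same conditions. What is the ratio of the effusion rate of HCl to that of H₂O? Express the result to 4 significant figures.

Since effusion rate ∝ 1/√M, rate_HCl/rate_H₂O = √(M_H₂O/M_HCl) = √(18.02/36.46) = √0.4942 = 0.7030.

0.7030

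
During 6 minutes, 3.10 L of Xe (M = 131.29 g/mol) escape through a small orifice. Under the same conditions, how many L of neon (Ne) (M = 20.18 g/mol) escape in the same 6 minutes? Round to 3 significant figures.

Using Graham's law: rate_Ne/rate_Xe = √(M_Xe/M_Ne) = √(131.29/20.18) = √6.506 = 2.551.
So the volume for Ne is 3.10 × 2.551 = 7.91 L.

7.91 L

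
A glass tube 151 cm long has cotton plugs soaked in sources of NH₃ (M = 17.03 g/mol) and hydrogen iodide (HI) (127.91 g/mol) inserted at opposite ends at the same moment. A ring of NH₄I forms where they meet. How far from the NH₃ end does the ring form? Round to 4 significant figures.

Distances travelled in equal time are proportional to diffusion rates, so d_NH₃/d_HI = √(M_HI/M_NH₃) = √(127.91/17.03) = 2.741.
With d_NH₃ + d_HI = 151 cm, d_HI = 151/(1 + 2.741) = 40.37 cm.
d_NH₃ = 151 − 40.37 = 110.6 cm.

110.6 cm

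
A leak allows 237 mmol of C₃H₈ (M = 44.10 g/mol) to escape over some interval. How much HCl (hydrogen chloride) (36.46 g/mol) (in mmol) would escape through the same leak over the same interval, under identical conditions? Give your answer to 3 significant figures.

261 mmol

Using Graham's law: rate_HCl/rate_C₃H₈ = √(M_C₃H₈/M_HCl) = √(44.10/36.46) = √1.210 = 1.100.
So the amount for HCl is 237 × 1.100 = 261 mmol.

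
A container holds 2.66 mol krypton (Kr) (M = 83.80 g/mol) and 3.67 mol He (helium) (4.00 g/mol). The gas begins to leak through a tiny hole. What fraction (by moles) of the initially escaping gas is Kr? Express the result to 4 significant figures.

0.1367

Effusion rate of each component ∝ n_i/√M_i (partial pressure × 1/√M).
So x_Kr in the escaping gas = (n_Kr/√M_Kr) / Σ(n_i/√M_i)
= (2.66/√83.80) / (2.66/√83.80 + 3.67/√4.00) = 0.2906/(0.2906 + 1.835) = 0.1367.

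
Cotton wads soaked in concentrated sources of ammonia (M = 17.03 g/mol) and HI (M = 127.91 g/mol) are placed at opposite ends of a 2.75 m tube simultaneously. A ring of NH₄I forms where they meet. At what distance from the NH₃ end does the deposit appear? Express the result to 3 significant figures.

Graham's law gives d_NH₃/d_HI = rate_NH₃/rate_HI = √(M_HI/M_NH₃) = √(127.91/17.03) = 2.741.
With d_NH₃ + d_HI = 2.75 m, d_HI = 2.75/(1 + 2.741) = 0.7352 m.
d_NH₃ = 2.75 − 0.7352 = 2.01 m.

2.01 m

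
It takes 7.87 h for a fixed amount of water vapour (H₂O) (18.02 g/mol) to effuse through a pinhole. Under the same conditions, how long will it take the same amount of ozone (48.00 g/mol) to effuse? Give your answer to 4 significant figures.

12.84 h

Graham's law gives t_O₃/t_H₂O = √(M_O₃/M_H₂O) = √(48.00/18.02) = √2.664 = 1.632.
So the time for O₃ is 7.87 × 1.632 = 12.84 h.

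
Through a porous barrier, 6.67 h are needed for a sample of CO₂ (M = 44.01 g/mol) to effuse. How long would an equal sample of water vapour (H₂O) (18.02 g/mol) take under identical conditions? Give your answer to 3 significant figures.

4.27 h

Graham's law gives t_H₂O/t_CO₂ = √(M_H₂O/M_CO₂) = √(18.02/44.01) = √0.4095 = 0.6399.
So the time for H₂O is 6.67 × 0.6399 = 4.27 h.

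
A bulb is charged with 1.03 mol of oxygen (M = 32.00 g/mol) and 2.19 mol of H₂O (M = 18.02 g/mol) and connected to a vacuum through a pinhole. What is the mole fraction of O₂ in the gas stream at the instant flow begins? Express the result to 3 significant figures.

0.261

Effusion rate of each component ∝ n_i/√M_i (partial pressure × 1/√M).
So x_O₂ in the escaping gas = (n_O₂/√M_O₂) / Σ(n_i/√M_i)
= (1.03/√32.00) / (1.03/√32.00 + 2.19/√18.02) = 0.1821/(0.1821 + 0.5159) = 0.261.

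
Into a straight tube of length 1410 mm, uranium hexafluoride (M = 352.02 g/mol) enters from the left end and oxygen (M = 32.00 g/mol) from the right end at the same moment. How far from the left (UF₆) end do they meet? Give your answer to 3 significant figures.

In equal time, each gas travels a distance ∝ its rate ∝ 1/√M, so d_UF₆/d_O₂ = √(M_O₂/M_UF₆) = √(32.00/352.02) = 0.3015.
With d_UF₆ + d_O₂ = 1410 mm, d_O₂ = 1410/(1 + 0.3015) = 1083 mm.
d_UF₆ = 1410 − 1083 = 327 mm.

327 mm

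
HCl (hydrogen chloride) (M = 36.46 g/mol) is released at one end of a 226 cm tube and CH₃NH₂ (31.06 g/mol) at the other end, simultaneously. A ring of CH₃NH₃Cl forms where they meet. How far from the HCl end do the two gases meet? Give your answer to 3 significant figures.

The fronts meet when d_HCl + d_CH₃NH₂ = L with d_HCl/d_CH₃NH₂ = √(M_CH₃NH₂/M_HCl) (Graham's law). Here √(M_CH₃NH₂/M_HCl) = √(31.06/36.46) = 0.9230.
With d_HCl + d_CH₃NH₂ = 226 cm, d_CH₃NH₂ = 226/(1 + 0.9230) = 117.5 cm.
d_HCl = 226 − 117.5 = 108 cm.

108 cm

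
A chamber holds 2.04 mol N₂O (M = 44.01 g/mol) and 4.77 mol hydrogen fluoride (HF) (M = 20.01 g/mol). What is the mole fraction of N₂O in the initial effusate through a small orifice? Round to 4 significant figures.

Effusion rate of each component ∝ n_i/√M_i (partial pressure × 1/√M).
So x_N₂O in the escaping gas = (n_N₂O/√M_N₂O) / Σ(n_i/√M_i)
= (2.04/√44.01) / (2.04/√44.01 + 4.77/√20.01) = 0.3075/(0.3075 + 1.066) = 0.2238.

0.2238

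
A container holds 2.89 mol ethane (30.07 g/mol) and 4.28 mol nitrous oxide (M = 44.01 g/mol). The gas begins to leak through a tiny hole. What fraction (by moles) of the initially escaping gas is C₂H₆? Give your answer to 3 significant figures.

0.450

Rate_i ∝ x_i/√M_i (Graham's law weighted by mole fraction), so the effusate composition follows n_i/√M_i.
x_C₂H₆(eff) = (n_C₂H₆/√M_C₂H₆) / (n_C₂H₆/√M_C₂H₆ + n_N₂O/√M_N₂O)
= (2.89/√30.07) / (2.89/√30.07 + 4.28/√44.01) = 0.5270/(0.5270 + 0.6452) = 0.450.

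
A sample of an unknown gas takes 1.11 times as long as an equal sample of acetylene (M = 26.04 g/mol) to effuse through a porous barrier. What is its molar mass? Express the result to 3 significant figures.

Graham's law gives t_X/t_C₂H₂ = √(M_X/M_C₂H₂).
1.11 = √(M_X/26.04)
M_X = 26.04 × 1.11² = 26.04 × 1.232 = 32.1 g/mol

32.1 g/mol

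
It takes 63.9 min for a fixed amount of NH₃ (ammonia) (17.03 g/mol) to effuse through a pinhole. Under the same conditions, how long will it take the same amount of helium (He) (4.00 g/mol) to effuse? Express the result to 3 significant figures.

By Graham's law, t_He/t_NH₃ = √(M_He/M_NH₃) = √(4.00/17.03) = √0.2349 = 0.4846.
So the time for He is 63.9 × 0.4846 = 31.0 min.

31.0 min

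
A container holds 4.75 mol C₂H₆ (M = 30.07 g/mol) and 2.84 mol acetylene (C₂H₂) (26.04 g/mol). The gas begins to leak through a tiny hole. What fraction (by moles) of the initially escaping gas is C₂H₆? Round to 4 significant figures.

Rate_i ∝ x_i/√M_i (Graham's law weighted by mole fraction), so the effusate composition follows n_i/√M_i.
Mole fraction of C₂H₆ in the effusate = (n_C₂H₆/√M_C₂H₆) / (n_C₂H₆/√M_C₂H₆ + n_C₂H₂/√M_C₂H₂)
= (4.75/√30.07) / (4.75/√30.07 + 2.84/√26.04) = 0.8662/(0.8662 + 0.5565) = 0.6088.

0.6088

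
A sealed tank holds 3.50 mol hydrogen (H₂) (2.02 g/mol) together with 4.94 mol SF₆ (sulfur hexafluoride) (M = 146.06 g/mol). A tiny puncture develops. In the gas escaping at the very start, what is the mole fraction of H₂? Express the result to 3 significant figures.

0.858

Rate_i ∝ x_i/√M_i (Graham's law weighted by mole fraction), so the effusate composition follows n_i/√M_i.
x_H₂(eff) = (n_H₂/√M_H₂) / (n_H₂/√M_H₂ + n_SF₆/√M_SF₆)
= (3.50/√2.02) / (3.50/√2.02 + 4.94/√146.06) = 2.463/(2.463 + 0.4088) = 0.858.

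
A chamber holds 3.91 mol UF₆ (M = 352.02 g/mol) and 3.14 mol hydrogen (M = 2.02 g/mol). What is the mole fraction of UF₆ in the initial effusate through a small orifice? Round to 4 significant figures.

0.08620

Rate_i ∝ x_i/√M_i (Graham's law weighted by mole fraction), so the effusate composition follows n_i/√M_i.
Mole fraction of UF₆ in the effusate = (n_UF₆/√M_UF₆) / (n_UF₆/√M_UF₆ + n_H₂/√M_H₂)
= (3.91/√352.02) / (3.91/√352.02 + 3.14/√2.02) = 0.2084/(0.2084 + 2.209) = 0.08620.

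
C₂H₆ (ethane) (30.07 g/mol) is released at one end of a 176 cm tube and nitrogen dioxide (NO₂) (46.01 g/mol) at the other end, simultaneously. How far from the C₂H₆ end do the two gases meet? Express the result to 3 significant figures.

97.3 cm

Graham's law gives d_C₂H₆/d_NO₂ = rate_C₂H₆/rate_NO₂ = √(M_NO₂/M_C₂H₆) = √(46.01/30.07) = 1.237.
With d_C₂H₆ + d_NO₂ = 176 cm, d_NO₂ = 176/(1 + 1.237) = 78.68 cm.
d_C₂H₆ = 176 − 78.68 = 97.3 cm.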